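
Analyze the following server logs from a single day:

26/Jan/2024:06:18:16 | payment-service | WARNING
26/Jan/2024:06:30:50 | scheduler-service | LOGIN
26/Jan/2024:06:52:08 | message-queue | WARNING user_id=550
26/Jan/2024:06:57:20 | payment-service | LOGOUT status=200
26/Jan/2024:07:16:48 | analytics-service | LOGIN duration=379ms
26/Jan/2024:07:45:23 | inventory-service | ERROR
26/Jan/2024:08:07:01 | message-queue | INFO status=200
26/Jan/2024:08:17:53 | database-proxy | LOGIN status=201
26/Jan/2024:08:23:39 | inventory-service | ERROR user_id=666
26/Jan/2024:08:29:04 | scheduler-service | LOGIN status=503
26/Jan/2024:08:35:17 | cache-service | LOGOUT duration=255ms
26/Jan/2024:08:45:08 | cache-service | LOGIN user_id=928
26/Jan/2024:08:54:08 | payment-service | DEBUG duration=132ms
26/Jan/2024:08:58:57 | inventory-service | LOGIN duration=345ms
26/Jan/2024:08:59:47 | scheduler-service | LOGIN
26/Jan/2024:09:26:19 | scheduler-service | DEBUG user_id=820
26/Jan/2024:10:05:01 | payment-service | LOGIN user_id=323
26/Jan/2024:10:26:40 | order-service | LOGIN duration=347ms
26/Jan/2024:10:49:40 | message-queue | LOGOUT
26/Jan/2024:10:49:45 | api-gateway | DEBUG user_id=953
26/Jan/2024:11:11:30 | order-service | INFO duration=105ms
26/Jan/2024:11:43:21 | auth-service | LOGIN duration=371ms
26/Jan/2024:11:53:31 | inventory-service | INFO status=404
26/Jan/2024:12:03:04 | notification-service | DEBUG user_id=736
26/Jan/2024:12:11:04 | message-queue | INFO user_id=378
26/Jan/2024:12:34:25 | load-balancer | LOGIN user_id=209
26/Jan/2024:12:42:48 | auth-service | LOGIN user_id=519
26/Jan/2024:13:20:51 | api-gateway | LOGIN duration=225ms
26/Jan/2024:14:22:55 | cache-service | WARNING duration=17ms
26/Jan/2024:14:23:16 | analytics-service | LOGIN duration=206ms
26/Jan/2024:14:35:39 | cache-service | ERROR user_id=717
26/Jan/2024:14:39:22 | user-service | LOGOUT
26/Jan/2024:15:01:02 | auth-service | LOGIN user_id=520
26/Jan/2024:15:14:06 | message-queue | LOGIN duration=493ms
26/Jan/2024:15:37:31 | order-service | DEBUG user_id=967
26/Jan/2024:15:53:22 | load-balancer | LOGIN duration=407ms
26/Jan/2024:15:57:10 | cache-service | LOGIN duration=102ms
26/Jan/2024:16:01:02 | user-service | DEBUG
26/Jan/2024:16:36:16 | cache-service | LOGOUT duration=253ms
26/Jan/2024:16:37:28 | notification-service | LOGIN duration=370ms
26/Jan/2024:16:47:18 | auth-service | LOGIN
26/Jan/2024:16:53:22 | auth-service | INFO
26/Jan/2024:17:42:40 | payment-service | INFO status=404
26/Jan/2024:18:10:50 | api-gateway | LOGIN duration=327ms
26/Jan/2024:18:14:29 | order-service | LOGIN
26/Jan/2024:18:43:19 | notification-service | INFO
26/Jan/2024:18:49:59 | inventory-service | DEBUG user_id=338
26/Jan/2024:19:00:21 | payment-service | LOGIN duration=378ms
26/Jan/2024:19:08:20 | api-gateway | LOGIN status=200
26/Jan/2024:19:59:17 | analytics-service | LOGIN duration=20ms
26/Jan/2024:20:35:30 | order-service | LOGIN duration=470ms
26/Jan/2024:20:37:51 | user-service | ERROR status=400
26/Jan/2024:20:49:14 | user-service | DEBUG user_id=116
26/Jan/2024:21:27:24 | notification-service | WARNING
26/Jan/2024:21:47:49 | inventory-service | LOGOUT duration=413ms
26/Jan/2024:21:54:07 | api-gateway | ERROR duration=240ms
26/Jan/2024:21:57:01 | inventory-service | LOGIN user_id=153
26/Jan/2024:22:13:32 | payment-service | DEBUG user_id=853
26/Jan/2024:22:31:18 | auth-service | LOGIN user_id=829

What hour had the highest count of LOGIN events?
8

To find the peak hour:

1. Group all LOGIN events by hour
2. Count events in each hour
3. Find hour with maximum count
4. Peak hour: 8 (with 5 events)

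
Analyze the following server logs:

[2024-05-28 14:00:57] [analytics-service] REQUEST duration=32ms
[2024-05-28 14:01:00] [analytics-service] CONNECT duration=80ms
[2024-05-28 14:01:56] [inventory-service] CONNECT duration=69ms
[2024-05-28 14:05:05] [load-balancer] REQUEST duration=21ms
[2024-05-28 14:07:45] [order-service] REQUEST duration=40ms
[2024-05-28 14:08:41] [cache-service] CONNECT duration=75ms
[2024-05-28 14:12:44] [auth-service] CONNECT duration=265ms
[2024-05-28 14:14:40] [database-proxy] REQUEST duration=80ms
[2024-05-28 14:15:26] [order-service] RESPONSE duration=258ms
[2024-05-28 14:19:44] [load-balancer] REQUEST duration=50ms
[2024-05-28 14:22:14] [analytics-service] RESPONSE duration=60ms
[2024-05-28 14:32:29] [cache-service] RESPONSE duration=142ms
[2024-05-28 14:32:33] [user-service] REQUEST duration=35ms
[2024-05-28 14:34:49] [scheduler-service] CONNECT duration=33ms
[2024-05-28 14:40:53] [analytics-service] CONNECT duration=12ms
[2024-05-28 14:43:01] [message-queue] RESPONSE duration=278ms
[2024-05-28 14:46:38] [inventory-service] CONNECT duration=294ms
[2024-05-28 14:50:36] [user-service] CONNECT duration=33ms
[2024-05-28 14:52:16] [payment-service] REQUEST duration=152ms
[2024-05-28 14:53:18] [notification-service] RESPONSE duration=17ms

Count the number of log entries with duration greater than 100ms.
6

To count timeouts:

1. Threshold: 100ms
2. Extract duration from each log entry
3. Count entries where duration > 100
4. Timeout count: 6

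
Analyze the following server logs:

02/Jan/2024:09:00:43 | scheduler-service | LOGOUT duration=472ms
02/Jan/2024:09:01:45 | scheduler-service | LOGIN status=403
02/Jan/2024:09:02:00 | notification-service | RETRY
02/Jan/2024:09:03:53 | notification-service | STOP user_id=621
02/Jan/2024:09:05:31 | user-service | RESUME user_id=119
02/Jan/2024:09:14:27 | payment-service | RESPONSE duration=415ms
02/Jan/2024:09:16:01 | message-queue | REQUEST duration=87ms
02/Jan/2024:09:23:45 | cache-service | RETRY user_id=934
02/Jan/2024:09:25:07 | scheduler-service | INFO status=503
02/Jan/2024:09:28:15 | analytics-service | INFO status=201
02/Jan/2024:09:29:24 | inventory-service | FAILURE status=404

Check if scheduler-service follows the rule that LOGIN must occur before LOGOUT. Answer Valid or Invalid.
Invalid

To validate ordering:

1. Required order: LOGIN → LOGOUT
2. Rule: LOGIN must occur before LOGOUT
3. Check actual order of events for scheduler-service
4. Result: Invalid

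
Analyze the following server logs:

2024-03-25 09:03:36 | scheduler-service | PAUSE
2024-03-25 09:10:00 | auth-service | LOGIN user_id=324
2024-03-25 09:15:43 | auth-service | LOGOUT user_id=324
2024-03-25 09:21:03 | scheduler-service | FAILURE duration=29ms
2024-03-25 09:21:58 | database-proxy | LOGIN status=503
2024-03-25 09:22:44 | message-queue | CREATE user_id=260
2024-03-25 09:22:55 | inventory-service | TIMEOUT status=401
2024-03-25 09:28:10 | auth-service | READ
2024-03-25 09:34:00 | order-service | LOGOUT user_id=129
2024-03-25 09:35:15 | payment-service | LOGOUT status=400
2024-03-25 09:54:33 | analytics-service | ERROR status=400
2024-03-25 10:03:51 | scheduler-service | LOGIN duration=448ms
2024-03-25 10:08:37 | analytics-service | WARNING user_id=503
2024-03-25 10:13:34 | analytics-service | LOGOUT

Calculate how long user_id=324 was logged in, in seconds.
343

To calculate session duration:

1. Find LOGIN event for user_id=324: 2024-03-25 09:10:00
2. Find LOGOUT event for user_id=324: 2024-03-25 09:15:43
3. Session duration: 2024-03-25 09:15:43 - 2024-03-25 09:10:00 = 343 seconds (5 minutes)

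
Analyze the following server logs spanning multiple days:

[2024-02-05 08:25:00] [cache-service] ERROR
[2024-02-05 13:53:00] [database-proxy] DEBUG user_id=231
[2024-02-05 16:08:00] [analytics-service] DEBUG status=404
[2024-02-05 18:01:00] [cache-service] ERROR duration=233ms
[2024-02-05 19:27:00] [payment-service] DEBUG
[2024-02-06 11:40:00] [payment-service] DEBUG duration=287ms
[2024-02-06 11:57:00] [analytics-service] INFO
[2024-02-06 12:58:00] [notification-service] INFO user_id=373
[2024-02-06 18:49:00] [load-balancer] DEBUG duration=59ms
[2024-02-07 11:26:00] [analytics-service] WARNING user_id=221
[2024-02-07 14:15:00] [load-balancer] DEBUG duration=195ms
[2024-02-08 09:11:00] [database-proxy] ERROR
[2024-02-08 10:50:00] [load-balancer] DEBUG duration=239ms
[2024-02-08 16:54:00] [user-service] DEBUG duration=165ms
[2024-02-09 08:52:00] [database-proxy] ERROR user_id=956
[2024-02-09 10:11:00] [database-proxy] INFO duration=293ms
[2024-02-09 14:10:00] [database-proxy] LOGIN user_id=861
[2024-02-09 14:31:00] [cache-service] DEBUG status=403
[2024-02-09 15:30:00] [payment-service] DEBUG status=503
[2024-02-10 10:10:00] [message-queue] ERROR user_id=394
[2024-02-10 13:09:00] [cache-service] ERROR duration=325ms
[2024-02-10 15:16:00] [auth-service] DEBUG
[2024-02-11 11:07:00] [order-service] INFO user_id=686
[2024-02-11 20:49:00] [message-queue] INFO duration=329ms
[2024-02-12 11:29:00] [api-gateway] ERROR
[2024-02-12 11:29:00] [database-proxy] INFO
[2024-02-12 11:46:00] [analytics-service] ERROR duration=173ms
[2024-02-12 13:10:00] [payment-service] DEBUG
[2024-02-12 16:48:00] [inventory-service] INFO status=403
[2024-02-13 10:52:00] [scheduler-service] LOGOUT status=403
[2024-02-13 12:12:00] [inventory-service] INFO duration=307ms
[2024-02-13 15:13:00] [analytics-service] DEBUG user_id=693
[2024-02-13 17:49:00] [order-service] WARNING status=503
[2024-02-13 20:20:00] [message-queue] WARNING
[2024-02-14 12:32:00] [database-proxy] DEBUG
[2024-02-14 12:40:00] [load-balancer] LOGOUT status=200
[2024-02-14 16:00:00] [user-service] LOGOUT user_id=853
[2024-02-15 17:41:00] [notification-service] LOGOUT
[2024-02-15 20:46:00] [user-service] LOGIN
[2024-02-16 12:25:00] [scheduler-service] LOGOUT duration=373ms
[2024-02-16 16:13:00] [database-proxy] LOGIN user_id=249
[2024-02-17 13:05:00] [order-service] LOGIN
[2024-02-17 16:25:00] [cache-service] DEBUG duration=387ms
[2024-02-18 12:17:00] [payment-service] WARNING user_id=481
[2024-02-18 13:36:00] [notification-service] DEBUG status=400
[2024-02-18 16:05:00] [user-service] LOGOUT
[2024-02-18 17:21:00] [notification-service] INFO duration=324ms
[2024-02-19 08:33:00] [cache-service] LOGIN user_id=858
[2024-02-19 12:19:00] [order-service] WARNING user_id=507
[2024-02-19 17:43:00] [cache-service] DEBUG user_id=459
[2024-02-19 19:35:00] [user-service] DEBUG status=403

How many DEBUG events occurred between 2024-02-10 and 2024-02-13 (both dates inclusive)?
3

To filter by date range:

1. Date range: 2024-02-10 through 2024-02-13, both dates inclusive
2. Filter for DEBUG events whose date falls in this range
3. Count matching events: 3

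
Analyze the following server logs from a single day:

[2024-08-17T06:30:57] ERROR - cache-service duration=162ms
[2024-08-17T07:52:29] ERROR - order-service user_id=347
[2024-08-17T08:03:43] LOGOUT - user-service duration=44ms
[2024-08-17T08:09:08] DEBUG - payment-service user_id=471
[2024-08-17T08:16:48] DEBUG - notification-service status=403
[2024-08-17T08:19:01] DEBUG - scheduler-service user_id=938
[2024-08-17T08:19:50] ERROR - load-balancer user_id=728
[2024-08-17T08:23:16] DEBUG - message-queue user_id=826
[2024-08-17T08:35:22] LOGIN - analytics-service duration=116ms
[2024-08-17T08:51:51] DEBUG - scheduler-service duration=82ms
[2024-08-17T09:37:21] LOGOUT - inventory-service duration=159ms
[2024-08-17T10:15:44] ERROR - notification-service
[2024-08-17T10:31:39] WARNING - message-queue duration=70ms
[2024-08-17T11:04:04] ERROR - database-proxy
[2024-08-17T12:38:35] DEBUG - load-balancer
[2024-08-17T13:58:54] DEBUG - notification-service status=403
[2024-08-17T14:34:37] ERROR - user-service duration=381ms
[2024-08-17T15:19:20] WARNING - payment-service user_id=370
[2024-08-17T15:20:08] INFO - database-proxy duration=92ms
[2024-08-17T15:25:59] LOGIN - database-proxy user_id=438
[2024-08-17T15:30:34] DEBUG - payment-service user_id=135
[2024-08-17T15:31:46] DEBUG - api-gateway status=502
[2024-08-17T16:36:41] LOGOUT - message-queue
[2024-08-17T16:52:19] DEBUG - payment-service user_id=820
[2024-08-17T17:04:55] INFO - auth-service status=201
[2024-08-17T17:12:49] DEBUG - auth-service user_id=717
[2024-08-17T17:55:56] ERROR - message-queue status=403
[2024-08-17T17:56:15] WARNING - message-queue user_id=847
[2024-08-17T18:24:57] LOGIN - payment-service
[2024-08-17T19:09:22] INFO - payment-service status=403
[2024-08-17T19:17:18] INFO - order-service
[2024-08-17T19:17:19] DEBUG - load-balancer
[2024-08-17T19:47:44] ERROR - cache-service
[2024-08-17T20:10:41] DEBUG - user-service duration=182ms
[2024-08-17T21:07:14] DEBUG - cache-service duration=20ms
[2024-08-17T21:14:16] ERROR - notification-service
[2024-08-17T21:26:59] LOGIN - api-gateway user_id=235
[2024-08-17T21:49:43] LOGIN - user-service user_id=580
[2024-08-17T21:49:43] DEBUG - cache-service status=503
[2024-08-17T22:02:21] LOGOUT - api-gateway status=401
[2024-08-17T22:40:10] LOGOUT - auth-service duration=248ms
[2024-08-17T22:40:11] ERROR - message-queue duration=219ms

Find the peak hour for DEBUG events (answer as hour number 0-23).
8

To find the peak hour:

1. Group all DEBUG events by hour
2. Count events in each hour
3. Find hour with maximum count
4. Peak hour: 8 (with 5 events)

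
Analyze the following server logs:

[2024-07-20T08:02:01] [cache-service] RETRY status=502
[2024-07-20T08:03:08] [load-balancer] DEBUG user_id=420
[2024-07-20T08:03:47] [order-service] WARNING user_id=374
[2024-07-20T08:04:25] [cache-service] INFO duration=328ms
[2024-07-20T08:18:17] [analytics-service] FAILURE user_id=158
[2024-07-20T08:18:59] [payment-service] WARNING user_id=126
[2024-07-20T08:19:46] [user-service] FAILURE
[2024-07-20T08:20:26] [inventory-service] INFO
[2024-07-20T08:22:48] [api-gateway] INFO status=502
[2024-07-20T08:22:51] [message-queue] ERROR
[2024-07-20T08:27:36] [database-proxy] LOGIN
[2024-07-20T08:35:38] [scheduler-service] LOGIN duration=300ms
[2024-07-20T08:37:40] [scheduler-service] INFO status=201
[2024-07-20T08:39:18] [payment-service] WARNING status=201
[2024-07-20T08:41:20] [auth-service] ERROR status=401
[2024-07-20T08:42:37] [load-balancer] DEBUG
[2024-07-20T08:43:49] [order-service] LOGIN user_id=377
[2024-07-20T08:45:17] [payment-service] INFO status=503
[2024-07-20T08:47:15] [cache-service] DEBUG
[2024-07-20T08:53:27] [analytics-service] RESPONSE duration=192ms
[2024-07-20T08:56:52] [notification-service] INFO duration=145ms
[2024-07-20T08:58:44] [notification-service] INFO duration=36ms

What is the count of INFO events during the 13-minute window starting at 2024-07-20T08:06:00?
0

To count events in the time window:

1. Window boundaries: 2024-07-20T08:06:00 to 2024-07-20T08:19:00
2. Filter for INFO events within this window
3. Count matching events: 0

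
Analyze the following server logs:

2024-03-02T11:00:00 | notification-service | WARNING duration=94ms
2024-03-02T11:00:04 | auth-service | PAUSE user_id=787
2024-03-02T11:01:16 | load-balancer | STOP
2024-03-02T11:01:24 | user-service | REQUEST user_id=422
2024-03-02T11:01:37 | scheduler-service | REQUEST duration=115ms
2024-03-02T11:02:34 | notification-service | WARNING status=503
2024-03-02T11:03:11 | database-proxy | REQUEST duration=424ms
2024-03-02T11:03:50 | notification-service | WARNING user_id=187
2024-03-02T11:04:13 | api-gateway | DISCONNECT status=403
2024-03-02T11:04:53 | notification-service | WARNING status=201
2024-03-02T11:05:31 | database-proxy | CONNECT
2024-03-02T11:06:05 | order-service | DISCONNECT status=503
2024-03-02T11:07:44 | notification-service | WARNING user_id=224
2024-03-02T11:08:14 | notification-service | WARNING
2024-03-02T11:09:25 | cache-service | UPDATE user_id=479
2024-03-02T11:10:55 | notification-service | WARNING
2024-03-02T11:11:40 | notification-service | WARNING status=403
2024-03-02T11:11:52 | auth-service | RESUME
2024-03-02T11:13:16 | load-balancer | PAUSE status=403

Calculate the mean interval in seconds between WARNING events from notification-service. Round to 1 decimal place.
100.0

To calculate average interval:

1. Find all WARNING events for notification-service in order
2. Calculate time gaps between consecutive events
3. Compute mean of gaps: 700 / 7 = 100.0 seconds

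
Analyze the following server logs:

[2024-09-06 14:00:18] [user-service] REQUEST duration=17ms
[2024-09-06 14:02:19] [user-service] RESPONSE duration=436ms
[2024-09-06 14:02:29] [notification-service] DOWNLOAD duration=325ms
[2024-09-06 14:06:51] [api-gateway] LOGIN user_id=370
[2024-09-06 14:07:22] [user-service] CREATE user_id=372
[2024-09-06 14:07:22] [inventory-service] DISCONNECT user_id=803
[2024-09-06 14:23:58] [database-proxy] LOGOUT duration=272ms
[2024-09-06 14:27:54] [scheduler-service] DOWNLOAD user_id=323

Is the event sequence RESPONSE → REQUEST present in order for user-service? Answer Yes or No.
No

To verify sequence order:

1. Find all events in sequence RESPONSE → REQUEST for user-service
2. Extract their timestamps
3. Check if timestamps are in ascending order
4. Result: No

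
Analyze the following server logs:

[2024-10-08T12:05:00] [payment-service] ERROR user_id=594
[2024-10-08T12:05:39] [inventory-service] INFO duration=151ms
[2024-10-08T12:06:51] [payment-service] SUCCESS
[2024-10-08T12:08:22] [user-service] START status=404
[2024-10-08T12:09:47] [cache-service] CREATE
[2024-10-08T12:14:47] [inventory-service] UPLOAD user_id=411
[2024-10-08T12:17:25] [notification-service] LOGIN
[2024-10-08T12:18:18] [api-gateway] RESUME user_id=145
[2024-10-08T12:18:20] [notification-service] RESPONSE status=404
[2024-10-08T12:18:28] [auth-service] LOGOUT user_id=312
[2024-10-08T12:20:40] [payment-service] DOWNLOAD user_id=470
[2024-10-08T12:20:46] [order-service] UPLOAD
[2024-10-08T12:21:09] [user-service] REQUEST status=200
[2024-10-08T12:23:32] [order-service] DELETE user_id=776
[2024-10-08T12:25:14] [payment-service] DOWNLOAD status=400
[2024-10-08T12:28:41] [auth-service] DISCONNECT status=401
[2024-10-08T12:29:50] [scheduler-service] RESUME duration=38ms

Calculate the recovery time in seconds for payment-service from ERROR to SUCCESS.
111

To calculate recovery time:

1. Find ERROR event for payment-service: 2024-10-08T12:05:00
2. Find next SUCCESS event for payment-service: 2024-10-08T12:06:51
3. Recovery time: 2024-10-08T12:06:51 - 2024-10-08T12:05:00 = 111 seconds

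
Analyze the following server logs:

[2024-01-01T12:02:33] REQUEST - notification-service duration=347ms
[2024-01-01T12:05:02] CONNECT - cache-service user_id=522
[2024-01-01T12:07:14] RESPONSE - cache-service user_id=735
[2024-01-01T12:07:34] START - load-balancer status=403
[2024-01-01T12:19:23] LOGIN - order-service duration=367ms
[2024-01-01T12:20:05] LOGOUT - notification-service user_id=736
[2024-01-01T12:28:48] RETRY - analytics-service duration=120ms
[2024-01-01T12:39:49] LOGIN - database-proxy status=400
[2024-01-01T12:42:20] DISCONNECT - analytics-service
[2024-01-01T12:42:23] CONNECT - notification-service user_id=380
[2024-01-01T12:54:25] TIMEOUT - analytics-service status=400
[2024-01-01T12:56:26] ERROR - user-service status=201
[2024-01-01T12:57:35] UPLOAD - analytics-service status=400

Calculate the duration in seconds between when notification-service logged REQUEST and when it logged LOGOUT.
1052

To find the time between events:

1. Locate the first REQUEST event for notification-service: 2024-01-01T12:02:33
2. Locate the first LOGOUT event for notification-service: 2024-01-01T12:20:05
3. Calculate the difference: 2024-01-01T12:20:05 - 2024-01-01T12:02:33 = 1052 seconds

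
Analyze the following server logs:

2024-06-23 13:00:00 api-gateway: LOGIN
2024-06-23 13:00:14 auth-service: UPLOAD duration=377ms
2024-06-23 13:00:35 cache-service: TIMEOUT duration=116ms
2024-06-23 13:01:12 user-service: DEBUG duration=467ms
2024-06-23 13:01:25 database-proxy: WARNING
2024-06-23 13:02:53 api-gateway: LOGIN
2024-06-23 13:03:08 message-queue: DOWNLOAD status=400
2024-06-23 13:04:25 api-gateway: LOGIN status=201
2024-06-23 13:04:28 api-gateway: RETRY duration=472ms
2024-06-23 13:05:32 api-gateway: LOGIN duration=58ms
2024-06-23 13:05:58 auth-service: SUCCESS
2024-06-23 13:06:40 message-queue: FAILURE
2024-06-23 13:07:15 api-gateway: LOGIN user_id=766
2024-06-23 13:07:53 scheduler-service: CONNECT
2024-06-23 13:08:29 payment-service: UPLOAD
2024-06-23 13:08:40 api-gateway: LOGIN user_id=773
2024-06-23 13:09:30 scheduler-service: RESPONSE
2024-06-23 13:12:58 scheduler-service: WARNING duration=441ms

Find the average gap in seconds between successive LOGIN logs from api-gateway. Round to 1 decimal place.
104.0

To calculate average interval:

1. Find all LOGIN events for api-gateway in order
2. Calculate time gaps between consecutive events
3. Compute mean of gaps: 520 / 5 = 104.0 seconds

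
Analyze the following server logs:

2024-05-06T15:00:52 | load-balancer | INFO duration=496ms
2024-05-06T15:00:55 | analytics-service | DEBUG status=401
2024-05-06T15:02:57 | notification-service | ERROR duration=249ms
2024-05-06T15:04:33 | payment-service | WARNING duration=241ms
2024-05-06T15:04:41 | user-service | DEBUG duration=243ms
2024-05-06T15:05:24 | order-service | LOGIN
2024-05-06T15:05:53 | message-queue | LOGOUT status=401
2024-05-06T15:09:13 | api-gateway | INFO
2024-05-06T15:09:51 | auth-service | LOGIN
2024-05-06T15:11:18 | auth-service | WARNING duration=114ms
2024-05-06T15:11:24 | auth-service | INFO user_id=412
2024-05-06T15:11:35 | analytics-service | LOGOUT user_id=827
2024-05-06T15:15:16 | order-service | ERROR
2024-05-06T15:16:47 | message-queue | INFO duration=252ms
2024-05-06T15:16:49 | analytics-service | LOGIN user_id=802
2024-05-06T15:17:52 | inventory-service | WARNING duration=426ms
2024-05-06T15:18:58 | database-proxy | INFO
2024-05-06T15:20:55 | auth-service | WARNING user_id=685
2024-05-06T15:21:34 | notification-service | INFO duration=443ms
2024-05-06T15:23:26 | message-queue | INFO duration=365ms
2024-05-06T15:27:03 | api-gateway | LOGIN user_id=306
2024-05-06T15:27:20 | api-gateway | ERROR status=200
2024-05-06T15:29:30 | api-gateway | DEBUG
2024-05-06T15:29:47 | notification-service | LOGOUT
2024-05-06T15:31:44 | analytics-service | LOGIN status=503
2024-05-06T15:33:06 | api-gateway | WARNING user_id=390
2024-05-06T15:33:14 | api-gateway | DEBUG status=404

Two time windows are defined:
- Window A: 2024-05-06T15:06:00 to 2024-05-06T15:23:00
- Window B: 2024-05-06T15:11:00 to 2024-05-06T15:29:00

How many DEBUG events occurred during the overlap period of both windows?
0

To find overlap events:

1. Window A: 2024-05-06T15:06:00 to 2024-05-06T15:23:00
2. Window B: 2024-05-06T15:11:00 to 2024-05-06T15:29:00
3. Overlap period: 2024-05-06T15:11:00 to 2024-05-06T15:23:00
4. Count DEBUG events in overlap: 0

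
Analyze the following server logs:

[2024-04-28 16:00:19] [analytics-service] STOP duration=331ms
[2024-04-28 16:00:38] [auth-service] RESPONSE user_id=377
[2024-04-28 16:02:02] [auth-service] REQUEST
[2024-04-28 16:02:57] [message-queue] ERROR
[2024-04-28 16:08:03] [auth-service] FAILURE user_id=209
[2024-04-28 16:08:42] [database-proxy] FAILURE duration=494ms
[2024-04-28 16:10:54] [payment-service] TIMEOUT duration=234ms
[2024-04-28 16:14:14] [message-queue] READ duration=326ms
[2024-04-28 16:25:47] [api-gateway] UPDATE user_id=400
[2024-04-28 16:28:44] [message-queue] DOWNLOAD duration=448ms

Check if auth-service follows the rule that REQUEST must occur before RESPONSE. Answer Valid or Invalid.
Invalid

To validate ordering:

1. Required order: REQUEST → RESPONSE
2. Rule: REQUEST must occur before RESPONSE
3. Check actual order of events for auth-service
4. Result: Invalid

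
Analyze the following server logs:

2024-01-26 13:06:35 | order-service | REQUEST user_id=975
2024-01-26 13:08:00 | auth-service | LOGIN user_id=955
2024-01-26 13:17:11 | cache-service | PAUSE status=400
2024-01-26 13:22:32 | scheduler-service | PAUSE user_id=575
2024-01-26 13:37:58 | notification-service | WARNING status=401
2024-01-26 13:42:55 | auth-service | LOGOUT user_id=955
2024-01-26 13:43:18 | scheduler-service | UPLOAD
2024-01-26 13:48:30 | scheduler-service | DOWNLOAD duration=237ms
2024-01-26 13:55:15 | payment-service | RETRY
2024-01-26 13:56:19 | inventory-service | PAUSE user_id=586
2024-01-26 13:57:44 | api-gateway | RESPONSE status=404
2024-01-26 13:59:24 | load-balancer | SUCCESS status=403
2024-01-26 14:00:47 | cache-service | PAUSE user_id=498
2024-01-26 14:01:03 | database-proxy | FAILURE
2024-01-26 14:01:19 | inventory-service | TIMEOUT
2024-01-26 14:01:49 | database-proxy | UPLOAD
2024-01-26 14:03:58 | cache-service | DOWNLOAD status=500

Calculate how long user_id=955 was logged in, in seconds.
2095

To calculate session duration:

1. Find LOGIN event for user_id=955: 2024-01-26 13:08:00
2. Find LOGOUT event for user_id=955: 2024-01-26 13:42:55
3. Session duration: 2024-01-26 13:42:55 - 2024-01-26 13:08:00 = 2095 seconds (34 minutes)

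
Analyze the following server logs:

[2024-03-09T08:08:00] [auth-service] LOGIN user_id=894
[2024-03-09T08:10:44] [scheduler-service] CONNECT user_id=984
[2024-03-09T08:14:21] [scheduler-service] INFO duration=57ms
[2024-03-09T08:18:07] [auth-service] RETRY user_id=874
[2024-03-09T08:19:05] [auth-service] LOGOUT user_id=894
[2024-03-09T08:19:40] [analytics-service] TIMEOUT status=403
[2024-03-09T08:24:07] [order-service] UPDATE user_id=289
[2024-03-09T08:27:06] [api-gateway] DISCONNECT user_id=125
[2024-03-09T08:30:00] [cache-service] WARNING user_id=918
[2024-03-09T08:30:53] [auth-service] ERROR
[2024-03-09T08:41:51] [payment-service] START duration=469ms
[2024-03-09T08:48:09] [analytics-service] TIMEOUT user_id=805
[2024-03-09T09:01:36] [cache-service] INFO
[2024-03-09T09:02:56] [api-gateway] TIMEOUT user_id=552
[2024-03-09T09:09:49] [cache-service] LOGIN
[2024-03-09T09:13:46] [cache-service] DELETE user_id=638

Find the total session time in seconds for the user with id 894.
665

To calculate session duration:

1. Find LOGIN event for user_id=894: 2024-03-09T08:08:00
2. Find LOGOUT event for user_id=894: 2024-03-09T08:19:05
3. Session duration: 2024-03-09T08:19:05 - 2024-03-09T08:08:00 = 665 seconds (11 minutes)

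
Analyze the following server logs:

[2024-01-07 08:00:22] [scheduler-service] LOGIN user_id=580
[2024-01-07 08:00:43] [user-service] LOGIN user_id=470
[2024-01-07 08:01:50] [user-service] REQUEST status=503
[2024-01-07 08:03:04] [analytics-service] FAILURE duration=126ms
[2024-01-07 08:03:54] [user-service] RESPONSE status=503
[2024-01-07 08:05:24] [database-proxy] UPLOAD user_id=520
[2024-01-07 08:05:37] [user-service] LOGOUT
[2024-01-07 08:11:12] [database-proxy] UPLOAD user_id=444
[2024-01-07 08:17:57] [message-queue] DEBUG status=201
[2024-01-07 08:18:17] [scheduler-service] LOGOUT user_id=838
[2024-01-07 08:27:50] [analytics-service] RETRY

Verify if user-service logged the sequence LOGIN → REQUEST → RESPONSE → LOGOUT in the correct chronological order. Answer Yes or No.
Yes

To verify sequence order:

1. Find all events in sequence LOGIN → REQUEST → RESPONSE → LOGOUT for user-service
2. Extract their timestamps
3. Check if timestamps are in ascending order
4. Result: Yes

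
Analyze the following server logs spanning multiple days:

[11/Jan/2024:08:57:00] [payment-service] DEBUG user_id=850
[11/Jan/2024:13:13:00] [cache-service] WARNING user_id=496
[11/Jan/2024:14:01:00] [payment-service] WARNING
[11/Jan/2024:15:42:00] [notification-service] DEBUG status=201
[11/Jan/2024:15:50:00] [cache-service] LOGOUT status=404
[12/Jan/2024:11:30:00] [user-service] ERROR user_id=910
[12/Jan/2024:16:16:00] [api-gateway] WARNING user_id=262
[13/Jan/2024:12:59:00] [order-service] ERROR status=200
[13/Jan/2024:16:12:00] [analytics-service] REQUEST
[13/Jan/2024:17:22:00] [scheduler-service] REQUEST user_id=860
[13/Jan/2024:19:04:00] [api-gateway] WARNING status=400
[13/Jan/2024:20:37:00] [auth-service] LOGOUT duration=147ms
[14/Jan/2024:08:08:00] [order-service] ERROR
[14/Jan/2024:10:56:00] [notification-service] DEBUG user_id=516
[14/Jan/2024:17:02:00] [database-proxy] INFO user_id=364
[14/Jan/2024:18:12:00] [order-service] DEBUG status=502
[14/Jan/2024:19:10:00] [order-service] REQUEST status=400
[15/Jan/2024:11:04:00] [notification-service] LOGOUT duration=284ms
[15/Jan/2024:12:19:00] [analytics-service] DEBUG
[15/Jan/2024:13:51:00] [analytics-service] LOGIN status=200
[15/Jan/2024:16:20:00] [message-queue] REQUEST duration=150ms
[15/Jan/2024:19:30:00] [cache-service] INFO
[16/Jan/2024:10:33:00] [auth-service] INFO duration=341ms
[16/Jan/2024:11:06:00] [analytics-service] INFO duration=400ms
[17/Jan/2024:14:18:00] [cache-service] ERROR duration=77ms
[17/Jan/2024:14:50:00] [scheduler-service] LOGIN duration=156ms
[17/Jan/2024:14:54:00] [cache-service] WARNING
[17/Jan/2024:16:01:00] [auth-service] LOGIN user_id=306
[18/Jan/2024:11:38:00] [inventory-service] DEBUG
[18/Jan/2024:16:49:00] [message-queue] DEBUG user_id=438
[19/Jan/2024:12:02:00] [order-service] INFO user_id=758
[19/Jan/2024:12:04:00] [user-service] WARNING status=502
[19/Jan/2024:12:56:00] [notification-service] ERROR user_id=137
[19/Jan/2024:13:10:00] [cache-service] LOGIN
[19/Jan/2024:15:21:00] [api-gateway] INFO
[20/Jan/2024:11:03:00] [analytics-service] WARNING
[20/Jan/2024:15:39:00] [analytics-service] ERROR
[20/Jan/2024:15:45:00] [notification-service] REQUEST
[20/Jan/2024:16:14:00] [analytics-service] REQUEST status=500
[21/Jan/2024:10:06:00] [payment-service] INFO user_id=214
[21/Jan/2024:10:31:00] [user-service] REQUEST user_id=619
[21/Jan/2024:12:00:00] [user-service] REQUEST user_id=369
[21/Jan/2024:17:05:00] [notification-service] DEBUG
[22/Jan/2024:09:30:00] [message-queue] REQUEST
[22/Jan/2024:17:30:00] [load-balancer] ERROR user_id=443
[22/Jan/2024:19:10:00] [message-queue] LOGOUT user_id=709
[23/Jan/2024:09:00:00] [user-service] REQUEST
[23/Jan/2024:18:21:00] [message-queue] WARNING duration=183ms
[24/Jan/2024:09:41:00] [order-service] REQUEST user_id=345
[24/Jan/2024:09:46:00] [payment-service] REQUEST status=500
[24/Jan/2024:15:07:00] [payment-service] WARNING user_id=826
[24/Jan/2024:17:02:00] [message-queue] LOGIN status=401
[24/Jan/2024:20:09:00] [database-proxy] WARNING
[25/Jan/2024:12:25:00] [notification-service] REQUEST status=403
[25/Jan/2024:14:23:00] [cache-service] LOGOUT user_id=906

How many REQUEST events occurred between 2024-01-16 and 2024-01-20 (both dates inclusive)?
2

To filter by date range:

1. Date range: 2024-01-16 through 2024-01-20, both dates inclusive
2. Filter for REQUEST events whose date falls in this range
3. Count matching events: 2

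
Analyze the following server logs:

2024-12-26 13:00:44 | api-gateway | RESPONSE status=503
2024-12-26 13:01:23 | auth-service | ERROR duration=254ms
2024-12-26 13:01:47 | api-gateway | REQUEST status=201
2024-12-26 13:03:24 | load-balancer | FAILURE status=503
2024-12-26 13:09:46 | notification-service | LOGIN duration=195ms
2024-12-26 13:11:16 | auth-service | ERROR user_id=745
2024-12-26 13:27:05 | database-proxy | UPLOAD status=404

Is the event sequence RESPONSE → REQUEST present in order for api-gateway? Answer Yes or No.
Yes

To verify sequence order:

1. Find all events in sequence RESPONSE → REQUEST for api-gateway
2. Extract their timestamps
3. Check if timestamps are in ascending order
4. Result: Yes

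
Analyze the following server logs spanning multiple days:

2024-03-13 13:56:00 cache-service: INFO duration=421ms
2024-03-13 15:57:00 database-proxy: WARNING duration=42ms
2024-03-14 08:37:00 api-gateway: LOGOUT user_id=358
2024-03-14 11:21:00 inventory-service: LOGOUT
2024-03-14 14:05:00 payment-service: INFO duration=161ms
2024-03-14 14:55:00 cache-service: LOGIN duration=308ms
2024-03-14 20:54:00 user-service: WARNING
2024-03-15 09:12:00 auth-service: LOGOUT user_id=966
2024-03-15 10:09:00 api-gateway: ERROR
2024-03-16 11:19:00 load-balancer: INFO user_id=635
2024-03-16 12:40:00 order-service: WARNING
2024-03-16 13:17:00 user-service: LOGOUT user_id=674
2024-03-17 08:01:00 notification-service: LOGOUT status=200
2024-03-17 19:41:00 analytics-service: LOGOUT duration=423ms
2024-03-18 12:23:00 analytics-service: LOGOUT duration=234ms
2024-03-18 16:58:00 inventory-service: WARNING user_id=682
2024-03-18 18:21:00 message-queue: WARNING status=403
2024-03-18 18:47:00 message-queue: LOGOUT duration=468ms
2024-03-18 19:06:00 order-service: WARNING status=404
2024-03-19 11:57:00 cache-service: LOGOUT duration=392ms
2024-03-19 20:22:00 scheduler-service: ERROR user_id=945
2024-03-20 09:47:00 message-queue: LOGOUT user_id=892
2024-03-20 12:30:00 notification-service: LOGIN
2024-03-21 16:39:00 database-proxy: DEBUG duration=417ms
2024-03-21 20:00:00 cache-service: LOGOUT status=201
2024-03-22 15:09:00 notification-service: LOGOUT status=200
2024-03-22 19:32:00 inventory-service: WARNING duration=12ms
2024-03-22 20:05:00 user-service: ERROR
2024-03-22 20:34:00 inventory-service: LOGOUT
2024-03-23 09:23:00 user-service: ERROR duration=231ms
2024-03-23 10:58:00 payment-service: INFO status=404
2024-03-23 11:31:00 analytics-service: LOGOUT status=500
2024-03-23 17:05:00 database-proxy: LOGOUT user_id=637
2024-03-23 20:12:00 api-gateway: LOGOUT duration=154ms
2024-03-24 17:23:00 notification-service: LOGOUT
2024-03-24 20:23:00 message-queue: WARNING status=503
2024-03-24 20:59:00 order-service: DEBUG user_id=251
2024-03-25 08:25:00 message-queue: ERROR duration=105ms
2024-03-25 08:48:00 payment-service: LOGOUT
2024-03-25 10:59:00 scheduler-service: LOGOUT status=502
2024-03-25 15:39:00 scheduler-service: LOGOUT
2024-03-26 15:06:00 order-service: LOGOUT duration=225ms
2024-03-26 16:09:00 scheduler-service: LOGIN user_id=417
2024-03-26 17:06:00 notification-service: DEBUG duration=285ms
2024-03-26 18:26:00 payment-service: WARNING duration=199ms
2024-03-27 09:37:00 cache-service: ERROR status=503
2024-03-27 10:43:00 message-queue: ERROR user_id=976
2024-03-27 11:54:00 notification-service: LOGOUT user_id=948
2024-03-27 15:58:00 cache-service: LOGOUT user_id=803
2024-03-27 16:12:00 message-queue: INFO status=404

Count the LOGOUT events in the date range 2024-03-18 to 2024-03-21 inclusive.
5

To filter by date range:

1. Date range: 2024-03-18 through 2024-03-21, both dates inclusive
2. Filter for LOGOUT events whose date falls in this range
3. Count matching events: 5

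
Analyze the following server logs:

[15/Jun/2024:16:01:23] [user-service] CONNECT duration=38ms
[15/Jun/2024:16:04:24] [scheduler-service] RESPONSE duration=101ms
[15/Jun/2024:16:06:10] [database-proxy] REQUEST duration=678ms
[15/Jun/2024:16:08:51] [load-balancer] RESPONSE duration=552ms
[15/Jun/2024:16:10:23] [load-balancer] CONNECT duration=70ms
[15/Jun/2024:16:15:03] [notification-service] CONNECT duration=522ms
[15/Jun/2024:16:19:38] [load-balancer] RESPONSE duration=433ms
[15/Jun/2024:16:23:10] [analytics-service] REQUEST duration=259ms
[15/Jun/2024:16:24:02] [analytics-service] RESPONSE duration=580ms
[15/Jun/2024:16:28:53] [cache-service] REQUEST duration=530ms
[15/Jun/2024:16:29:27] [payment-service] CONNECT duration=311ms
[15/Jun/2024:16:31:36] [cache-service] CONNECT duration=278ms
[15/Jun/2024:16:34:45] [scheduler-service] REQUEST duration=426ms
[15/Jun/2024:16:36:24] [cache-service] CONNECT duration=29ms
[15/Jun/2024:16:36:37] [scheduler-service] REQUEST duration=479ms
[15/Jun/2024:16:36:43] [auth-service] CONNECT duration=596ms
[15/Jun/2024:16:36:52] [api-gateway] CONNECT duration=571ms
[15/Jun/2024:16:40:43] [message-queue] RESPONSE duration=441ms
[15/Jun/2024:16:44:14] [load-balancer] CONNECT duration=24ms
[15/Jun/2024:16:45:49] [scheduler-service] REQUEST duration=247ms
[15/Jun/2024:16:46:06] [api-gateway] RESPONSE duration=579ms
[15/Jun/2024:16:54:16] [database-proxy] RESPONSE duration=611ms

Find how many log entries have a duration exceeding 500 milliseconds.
9

To count timeouts:

1. Threshold: 500ms
2. Extract duration from each log entry
3. Count entries where duration > 500
4. Timeout count: 9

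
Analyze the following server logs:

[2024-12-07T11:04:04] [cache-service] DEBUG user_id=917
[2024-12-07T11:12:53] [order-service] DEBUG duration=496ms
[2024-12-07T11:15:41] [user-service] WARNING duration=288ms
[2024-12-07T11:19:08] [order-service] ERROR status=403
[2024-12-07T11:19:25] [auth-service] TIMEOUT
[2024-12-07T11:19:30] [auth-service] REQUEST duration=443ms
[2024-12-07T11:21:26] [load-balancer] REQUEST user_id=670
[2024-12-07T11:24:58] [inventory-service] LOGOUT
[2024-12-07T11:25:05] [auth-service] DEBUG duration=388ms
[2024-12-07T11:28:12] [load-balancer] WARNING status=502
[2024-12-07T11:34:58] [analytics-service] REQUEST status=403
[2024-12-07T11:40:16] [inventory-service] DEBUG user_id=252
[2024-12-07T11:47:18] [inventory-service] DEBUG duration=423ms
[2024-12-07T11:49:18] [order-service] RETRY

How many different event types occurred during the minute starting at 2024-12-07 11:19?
3

To count unique event types:

1. Filter events in the minute starting at 2024-12-07 11:19
2. Extract event types from matching entries
3. Count unique types: 3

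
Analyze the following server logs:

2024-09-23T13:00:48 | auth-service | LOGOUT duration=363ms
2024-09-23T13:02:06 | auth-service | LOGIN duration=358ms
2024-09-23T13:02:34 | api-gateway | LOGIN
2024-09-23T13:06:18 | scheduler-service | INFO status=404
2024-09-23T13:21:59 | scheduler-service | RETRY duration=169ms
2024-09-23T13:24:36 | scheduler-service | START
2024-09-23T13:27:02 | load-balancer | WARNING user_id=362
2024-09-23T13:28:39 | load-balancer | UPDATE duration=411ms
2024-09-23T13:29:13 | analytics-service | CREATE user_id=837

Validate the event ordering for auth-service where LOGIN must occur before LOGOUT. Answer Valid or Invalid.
Invalid

To validate ordering:

1. Required order: LOGIN → LOGOUT
2. Rule: LOGIN must occur before LOGOUT
3. Check actual order of events for auth-service
4. Result: Invalid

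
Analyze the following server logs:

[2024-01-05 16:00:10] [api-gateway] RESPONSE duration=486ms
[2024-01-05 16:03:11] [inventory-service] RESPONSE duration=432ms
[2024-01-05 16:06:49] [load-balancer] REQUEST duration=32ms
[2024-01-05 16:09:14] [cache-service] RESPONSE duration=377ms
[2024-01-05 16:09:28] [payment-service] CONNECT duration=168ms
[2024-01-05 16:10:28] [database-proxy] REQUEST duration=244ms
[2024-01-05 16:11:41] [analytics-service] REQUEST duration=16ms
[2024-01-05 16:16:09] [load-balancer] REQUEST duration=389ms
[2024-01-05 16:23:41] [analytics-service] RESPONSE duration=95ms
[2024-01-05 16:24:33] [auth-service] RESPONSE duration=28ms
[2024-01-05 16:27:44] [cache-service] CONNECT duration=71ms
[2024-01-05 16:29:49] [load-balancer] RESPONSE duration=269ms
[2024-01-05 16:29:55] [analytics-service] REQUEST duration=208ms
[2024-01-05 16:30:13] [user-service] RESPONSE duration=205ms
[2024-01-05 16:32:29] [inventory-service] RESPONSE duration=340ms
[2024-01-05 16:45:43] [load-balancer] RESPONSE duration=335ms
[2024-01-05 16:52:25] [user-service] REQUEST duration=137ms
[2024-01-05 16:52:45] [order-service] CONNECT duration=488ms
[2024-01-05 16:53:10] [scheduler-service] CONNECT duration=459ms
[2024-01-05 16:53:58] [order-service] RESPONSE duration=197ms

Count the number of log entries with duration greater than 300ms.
8

To count timeouts:

1. Threshold: 300ms
2. Extract duration from each log entry
3. Count entries where duration > 300
4. Timeout count: 8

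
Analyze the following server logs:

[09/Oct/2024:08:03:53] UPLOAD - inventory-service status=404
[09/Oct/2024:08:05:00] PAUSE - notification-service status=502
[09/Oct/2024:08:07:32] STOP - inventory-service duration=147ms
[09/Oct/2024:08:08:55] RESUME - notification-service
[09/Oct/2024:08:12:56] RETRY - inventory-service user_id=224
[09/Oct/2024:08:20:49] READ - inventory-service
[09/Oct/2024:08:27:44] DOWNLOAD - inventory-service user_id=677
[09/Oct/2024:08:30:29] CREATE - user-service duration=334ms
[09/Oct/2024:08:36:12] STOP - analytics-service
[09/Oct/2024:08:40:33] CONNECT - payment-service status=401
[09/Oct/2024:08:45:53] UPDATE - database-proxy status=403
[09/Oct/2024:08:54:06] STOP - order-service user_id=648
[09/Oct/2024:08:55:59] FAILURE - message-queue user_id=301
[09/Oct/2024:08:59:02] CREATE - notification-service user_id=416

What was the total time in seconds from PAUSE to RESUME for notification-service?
235

To calculate state duration:

1. Find PAUSE event for notification-service: 09/Oct/2024:08:05:00
2. Find RESUME event for notification-service: 09/Oct/2024:08:08:55
3. Calculate duration: 09/Oct/2024:08:08:55 - 09/Oct/2024:08:05:00 = 235 seconds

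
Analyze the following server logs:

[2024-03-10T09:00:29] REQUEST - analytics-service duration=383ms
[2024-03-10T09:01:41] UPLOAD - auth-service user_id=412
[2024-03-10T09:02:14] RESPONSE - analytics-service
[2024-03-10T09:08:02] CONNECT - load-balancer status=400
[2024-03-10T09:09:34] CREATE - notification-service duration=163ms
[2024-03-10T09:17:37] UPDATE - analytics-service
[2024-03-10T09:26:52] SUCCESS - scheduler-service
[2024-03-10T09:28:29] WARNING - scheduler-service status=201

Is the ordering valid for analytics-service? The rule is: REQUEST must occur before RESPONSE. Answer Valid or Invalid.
Valid

To validate ordering:

1. Required order: REQUEST → RESPONSE
2. Rule: REQUEST must occur before RESPONSE
3. Check actual order of events for analytics-service
4. Result: Valid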